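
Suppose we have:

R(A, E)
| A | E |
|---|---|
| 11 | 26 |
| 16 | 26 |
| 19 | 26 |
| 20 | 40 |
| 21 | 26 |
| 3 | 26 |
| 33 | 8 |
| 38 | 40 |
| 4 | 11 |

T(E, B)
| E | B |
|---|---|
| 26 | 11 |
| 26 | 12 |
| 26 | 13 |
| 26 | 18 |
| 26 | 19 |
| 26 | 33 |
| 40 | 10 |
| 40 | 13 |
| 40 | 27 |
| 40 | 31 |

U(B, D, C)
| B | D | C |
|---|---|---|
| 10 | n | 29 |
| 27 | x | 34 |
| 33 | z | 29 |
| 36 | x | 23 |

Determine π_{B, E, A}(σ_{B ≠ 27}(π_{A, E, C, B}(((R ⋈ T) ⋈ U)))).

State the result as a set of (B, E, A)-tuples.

Joining R and T on E yields {(11, 26, 11), (11, 26, 12), (11, 26, 13), (11, 26, 18), (11, 26, 19), (11, 26, 33), (16, 26, 11), (16, 26, 12), (16, 26, 13), (16, 26, 18), (16, 26, 19), (16, 26, 33), (19, 26, 11), (19, 26, 12), (19, 26, 13), (19, 26, 18), (19, 26, 19), (19, 26, 33), (20, 40, 10), (20, 40, 13), (20, 40, 27), (20, 40, 31), (21, 26, 11), (21, 26, 12), (21, 26, 13), (21, 26, 18), (21, 26, 19), (21, 26, 33), (3, 26, 11), (3, 26, 12), (3, 26, 13), (3, 26, 18), (3, 26, 19), (3, 26, 33), (38, 40, 10), (38, 40, 13), (38, 40, 27), (38, 40, 31)}.
Joining (R ⋈ T) and U on B yields {(11, 26, 33, z, 29), (16, 26, 33, z, 29), (19, 26, 33, z, 29), (20, 40, 10, n, 29), (20, 40, 27, x, 34), (21, 26, 33, z, 29), (3, 26, 33, z, 29), (38, 40, 10, n, 29), (38, 40, 27, x, 34)}.
π[A, E, C, B]: project onto (A, E, C, B) → {(11, 26, 29, 33), (16, 26, 29, 33), (19, 26, 29, 33), (20, 40, 29, 10), (20, 40, 34, 27), (21, 26, 29, 33), (3, 26, 29, 33), (38, 40, 29, 10), (38, 40, 34, 27)}
Filtering on B ≠ 27 leaves {(11, 26, 29, 33), (16, 26, 29, 33), (19, 26, 29, 33), (20, 40, 29, 10), (21, 26, 29, 33), (3, 26, 29, 33), (38, 40, 29, 10)}.
π[B, E, A]: project onto (B, E, A) → {(10, 40, 20), (10, 40, 38), (33, 26, 11), (33, 26, 16), (33, 26, 19), (33, 26, 21), (33, 26, 3)}

{(10, 40, 20), (10, 40, 38), (33, 26, 11), (33, 26, 16), (33, 26, 19), (33, 26, 21), (33, 26, 3)}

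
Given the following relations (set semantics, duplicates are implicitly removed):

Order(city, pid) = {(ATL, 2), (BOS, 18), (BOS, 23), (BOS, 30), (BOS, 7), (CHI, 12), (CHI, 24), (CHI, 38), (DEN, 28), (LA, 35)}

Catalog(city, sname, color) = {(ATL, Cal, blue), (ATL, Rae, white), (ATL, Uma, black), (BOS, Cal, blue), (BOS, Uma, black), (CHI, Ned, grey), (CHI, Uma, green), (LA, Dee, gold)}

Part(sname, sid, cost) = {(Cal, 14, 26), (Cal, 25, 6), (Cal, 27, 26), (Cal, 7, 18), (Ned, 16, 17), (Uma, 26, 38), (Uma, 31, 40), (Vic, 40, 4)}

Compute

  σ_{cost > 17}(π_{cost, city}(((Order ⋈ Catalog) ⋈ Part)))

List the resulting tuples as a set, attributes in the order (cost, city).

{(18, ATL), (18, BOS), (26, ATL), (26, BOS), (38, ATL), (38, BOS), (38, CHI), (40, ATL), (40, BOS), (40, CHI)}

Joining Order and Catalog on city yields {(ATL, 2, Cal, blue), (ATL, 2, Rae, white), (ATL, 2, Uma, black), (BOS, 18, Cal, blue), (BOS, 18, Uma, black), (BOS, 23, Cal, blue), (BOS, 23, Uma, black), (BOS, 30, Cal, blue), (BOS, 30, Uma, black), (BOS, 7, Cal, blue), (BOS, 7, Uma, black), (CHI, 12, Ned, grey), (CHI, 12, Uma, green), (CHI, 24, Ned, grey), (CHI, 24, Uma, green), (CHI, 38, Ned, grey), (CHI, 38, Uma, green), (LA, 35, Dee, gold)}.
Joining (Order ⋈ Catalog) and Part on sname yields {(ATL, 2, Cal, blue, 14, 26), (ATL, 2, Cal, blue, 25, 6), (ATL, 2, Cal, blue, 27, 26), (ATL, 2, Cal, blue, 7, 18), (ATL, 2, Uma, black, 26, 38), (ATL, 2, Uma, black, 31, 40), (BOS, 18, Cal, blue, 14, 26), (BOS, 18, Cal, blue, 25, 6), (BOS, 18, Cal, blue, 27, 26), (BOS, 18, Cal, blue, 7, 18), (BOS, 18, Uma, black, 26, 38), (BOS, 18, Uma, black, 31, 40), (BOS, 23, Cal, blue, 14, 26), (BOS, 23, Cal, blue, 25, 6), (BOS, 23, Cal, blue, 27, 26), (BOS, 23, Cal, blue, 7, 18), (BOS, 23, Uma, black, 26, 38), (BOS, 23, Uma, black, 31, 40), (BOS, 30, Cal, blue, 14, 26), (BOS, 30, Cal, blue, 25, 6), (BOS, 30, Cal, blue, 27, 26), (BOS, 30, Cal, blue, 7, 18), (BOS, 30, Uma, black, 26, 38), (BOS, 30, Uma, black, 31, 40), (BOS, 7, Cal, blue, 14, 26), (BOS, 7, Cal, blue, 25, 6), (BOS, 7, Cal, blue, 27, 26), (BOS, 7, Cal, blue, 7, 18), (BOS, 7, Uma, black, 26, 38), (BOS, 7, Uma, black, 31, 40), (CHI, 12, Ned, grey, 16, 17), (CHI, 12, Uma, green, 26, 38), (CHI, 12, Uma, green, 31, 40), (CHI, 24, Ned, grey, 16, 17), (CHI, 24, Uma, green, 26, 38), (CHI, 24, Uma, green, 31, 40), (CHI, 38, Ned, grey, 16, 17), (CHI, 38, Uma, green, 26, 38), (CHI, 38, Uma, green, 31, 40)}.
π_{cost, city} gives {(17, CHI), (18, ATL), (18, BOS), (26, ATL), (26, BOS), (38, ATL), (38, BOS), (38, CHI), (40, ATL), (40, BOS), (40, CHI), (6, ATL), (6, BOS)} (26 duplicate(s) eliminated).
σ[cost > 17]: keep tuples satisfying cost > 17 → {(18, ATL), (18, BOS), (26, ATL), (26, BOS), (38, ATL), (38, BOS), (38, CHI), (40, ATL), (40, BOS), (40, CHI)}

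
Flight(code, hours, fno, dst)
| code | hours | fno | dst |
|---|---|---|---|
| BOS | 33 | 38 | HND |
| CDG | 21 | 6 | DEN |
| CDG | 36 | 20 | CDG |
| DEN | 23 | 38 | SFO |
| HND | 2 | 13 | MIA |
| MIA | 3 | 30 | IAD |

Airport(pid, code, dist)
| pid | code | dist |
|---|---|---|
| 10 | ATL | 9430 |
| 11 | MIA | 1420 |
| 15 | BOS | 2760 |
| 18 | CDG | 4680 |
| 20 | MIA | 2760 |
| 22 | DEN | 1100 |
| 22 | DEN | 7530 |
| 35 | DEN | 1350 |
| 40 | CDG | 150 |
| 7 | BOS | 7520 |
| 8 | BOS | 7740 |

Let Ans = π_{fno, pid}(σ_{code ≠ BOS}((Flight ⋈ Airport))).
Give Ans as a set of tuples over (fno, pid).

Natural join on code: {(BOS, 33, 38, HND, 15, 2760), (BOS, 33, 38, HND, 7, 7520), (BOS, 33, 38, HND, 8, 7740), (CDG, 21, 6, DEN, 18, 4680), (CDG, 21, 6, DEN, 40, 150), (CDG, 36, 20, CDG, 18, 4680), (CDG, 36, 20, CDG, 40, 150), (DEN, 23, 38, SFO, 22, 1100), (DEN, 23, 38, SFO, 22, 7530), (DEN, 23, 38, SFO, 35, 1350), (MIA, 3, 30, IAD, 11, 1420), (MIA, 3, 30, IAD, 20, 2760)}
Filtering on code ≠ BOS leaves {(CDG, 21, 6, DEN, 18, 4680), (CDG, 21, 6, DEN, 40, 150), (CDG, 36, 20, CDG, 18, 4680), (CDG, 36, 20, CDG, 40, 150), (DEN, 23, 38, SFO, 22, 1100), (DEN, 23, 38, SFO, 22, 7530), (DEN, 23, 38, SFO, 35, 1350), (MIA, 3, 30, IAD, 11, 1420), (MIA, 3, 30, IAD, 20, 2760)}.
π_{fno, pid} gives {(20, 18), (20, 40), (30, 11), (30, 20), (38, 22), (38, 35), (6, 18), (6, 40)} (1 duplicate(s) eliminated).

{(20, 18), (20, 40), (30, 11), (30, 20), (38, 22), (38, 35), (6, 18), (6, 40)}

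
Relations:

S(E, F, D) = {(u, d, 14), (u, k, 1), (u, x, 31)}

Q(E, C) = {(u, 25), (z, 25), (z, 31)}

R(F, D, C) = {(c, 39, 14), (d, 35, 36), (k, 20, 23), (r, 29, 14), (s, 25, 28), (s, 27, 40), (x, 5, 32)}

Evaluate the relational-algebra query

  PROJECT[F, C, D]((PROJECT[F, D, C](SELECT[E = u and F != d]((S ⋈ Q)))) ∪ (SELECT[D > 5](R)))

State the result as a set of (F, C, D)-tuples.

S ⋈ Q (natural join on E): {(u, d, 14, 25), (u, k, 1, 25), (u, x, 31, 25)}
Selection E = u and F != d: {(u, k, 1, 25), (u, x, 31, 25)}
π_{F, D, C} gives {(k, 1, 25), (x, 31, 25)}.
Selection D > 5: {(c, 39, 14), (d, 35, 36), (k, 20, 23), (r, 29, 14), (s, 25, 28), (s, 27, 40)}
Set union of the two operands is {(c, 39, 14), (d, 35, 36), (k, 1, 25), (k, 20, 23), (r, 29, 14), (s, 25, 28), (s, 27, 40), (x, 31, 25)}.
π_{F, C, D} gives {(c, 14, 39), (d, 36, 35), (k, 23, 20), (k, 25, 1), (r, 14, 29), (s, 28, 25), (s, 40, 27), (x, 25, 31)}.

{(c, 14, 39), (d, 36, 35), (k, 23, 20), (k, 25, 1), (r, 14, 29), (s, 28, 25), (s, 40, 27), (x, 25, 31)}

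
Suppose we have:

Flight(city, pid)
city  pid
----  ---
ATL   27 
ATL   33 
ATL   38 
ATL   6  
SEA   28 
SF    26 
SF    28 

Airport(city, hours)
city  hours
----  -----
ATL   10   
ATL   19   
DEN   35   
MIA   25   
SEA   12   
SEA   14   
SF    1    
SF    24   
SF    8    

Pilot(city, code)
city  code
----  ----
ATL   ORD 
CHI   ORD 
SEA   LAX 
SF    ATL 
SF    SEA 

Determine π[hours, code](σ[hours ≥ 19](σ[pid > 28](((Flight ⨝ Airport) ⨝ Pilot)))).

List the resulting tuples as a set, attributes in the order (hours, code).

{(19, ORD)}

Natural join on city: {(ATL, 27, 10), (ATL, 27, 19), (ATL, 33, 10), (ATL, 33, 19), (ATL, 38, 10), (ATL, 38, 19), (ATL, 6, 10), (ATL, 6, 19), (SEA, 28, 12), (SEA, 28, 14), (SF, 26, 1), (SF, 26, 24), (SF, 26, 8), (SF, 28, 1), (SF, 28, 24), (SF, 28, 8)}
Natural join on city: {(ATL, 27, 10, ORD), (ATL, 27, 19, ORD), (ATL, 33, 10, ORD), (ATL, 33, 19, ORD), (ATL, 38, 10, ORD), (ATL, 38, 19, ORD), (ATL, 6, 10, ORD), (ATL, 6, 19, ORD), (SEA, 28, 12, LAX), (SEA, 28, 14, LAX), (SF, 26, 1, ATL), (SF, 26, 1, SEA), (SF, 26, 24, ATL), (SF, 26, 24, SEA), (SF, 26, 8, ATL), (SF, 26, 8, SEA), (SF, 28, 1, ATL), (SF, 28, 1, SEA), (SF, 28, 24, ATL), (SF, 28, 24, SEA), (SF, 28, 8, ATL), (SF, 28, 8, SEA)}
σ[pid > 28]: keep tuples satisfying pid > 28 → {(ATL, 33, 10, ORD), (ATL, 33, 19, ORD), (ATL, 38, 10, ORD), (ATL, 38, 19, ORD)}
σ[hours ≥ 19]: keep tuples satisfying hours ≥ 19 → {(ATL, 33, 19, ORD), (ATL, 38, 19, ORD)}
π_{hours, code} gives {(19, ORD)} (1 duplicate(s) eliminated).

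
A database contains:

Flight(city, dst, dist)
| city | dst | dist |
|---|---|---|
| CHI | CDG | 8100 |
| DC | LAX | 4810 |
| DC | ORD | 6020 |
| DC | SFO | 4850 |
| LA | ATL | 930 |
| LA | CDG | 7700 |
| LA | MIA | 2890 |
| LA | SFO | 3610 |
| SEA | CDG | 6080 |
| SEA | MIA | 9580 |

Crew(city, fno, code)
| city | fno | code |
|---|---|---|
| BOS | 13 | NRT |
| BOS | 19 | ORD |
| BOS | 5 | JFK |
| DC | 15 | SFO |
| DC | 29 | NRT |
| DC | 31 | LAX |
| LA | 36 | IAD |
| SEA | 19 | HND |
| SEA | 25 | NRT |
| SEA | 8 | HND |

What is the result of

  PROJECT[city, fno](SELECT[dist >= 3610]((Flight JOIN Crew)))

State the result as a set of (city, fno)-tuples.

{(DC, 15), (DC, 29), (DC, 31), (LA, 36), (SEA, 19), (SEA, 25), (SEA, 8)}

Flight ⋈ Crew (natural join on city): {(DC, LAX, 4810, 15, SFO), (DC, LAX, 4810, 29, NRT), (DC, LAX, 4810, 31, LAX), (DC, ORD, 6020, 15, SFO), (DC, ORD, 6020, 29, NRT), (DC, ORD, 6020, 31, LAX), (DC, SFO, 4850, 15, SFO), (DC, SFO, 4850, 29, NRT), (DC, SFO, 4850, 31, LAX), (LA, ATL, 930, 36, IAD), (LA, CDG, 7700, 36, IAD), (LA, MIA, 2890, 36, IAD), (LA, SFO, 3610, 36, IAD), (SEA, CDG, 6080, 19, HND), (SEA, CDG, 6080, 25, NRT), (SEA, CDG, 6080, 8, HND), (SEA, MIA, 9580, 19, HND), (SEA, MIA, 9580, 25, NRT), (SEA, MIA, 9580, 8, HND)}
σ[dist >= 3610]: keep tuples satisfying dist >= 3610 → {(DC, LAX, 4810, 15, SFO), (DC, LAX, 4810, 29, NRT), (DC, LAX, 4810, 31, LAX), (DC, ORD, 6020, 15, SFO), (DC, ORD, 6020, 29, NRT), (DC, ORD, 6020, 31, LAX), (DC, SFO, 4850, 15, SFO), (DC, SFO, 4850, 29, NRT), (DC, SFO, 4850, 31, LAX), (LA, CDG, 7700, 36, IAD), (LA, SFO, 3610, 36, IAD), (SEA, CDG, 6080, 19, HND), (SEA, CDG, 6080, 25, NRT), (SEA, CDG, 6080, 8, HND), (SEA, MIA, 9580, 19, HND), (SEA, MIA, 9580, 25, NRT), (SEA, MIA, 9580, 8, HND)}
Projecting to city, fno (10 duplicate(s) eliminated): {(DC, 15), (DC, 29), (DC, 31), (LA, 36), (SEA, 19), (SEA, 25), (SEA, 8)}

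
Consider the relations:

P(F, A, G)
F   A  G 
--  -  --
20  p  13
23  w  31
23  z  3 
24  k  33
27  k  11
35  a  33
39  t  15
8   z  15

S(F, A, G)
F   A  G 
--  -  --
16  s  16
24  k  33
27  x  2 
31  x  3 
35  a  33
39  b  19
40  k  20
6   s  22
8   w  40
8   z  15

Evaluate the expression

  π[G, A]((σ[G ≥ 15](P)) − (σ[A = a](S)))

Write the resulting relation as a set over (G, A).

σ[G ≥ 15]: keep tuples satisfying G ≥ 15 → {(23, w, 31), (24, k, 33), (35, a, 33), (39, t, 15), (8, z, 15)}
σ[A = a]: keep tuples satisfying A = a → {(35, a, 33)}
Taking the difference: {(23, w, 31), (24, k, 33), (39, t, 15), (8, z, 15)}
Projecting to G, A: {(15, t), (15, z), (31, w), (33, k)}

{(15, t), (15, z), (31, w), (33, k)}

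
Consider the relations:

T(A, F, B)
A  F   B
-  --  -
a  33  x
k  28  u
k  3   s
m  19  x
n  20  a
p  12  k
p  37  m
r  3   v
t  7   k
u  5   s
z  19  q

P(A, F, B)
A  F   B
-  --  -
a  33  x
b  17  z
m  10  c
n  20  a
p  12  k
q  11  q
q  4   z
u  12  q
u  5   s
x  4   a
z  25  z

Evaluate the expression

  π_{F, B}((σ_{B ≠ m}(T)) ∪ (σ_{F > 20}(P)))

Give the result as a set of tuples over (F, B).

Apply σ_{B ≠ m}; surviving tuples: {(a, 33, x), (k, 28, u), (k, 3, s), (m, 19, x), (n, 20, a), (p, 12, k), (r, 3, v), (t, 7, k), (u, 5, s), (z, 19, q)}
Apply σ_{F > 20}; surviving tuples: {(a, 33, x), (z, 25, z)}
Set union of the two operands is {(a, 33, x), (k, 28, u), (k, 3, s), (m, 19, x), (n, 20, a), (p, 12, k), (r, 3, v), (t, 7, k), (u, 5, s), (z, 19, q), (z, 25, z)}.
π[F, B]: project onto (F, B) → {(12, k), (19, q), (19, x), (20, a), (25, z), (28, u), (3, s), (3, v), (33, x), (5, s), (7, k)}

{(12, k), (19, q), (19, x), (20, a), (25, z), (28, u), (3, s), (3, v), (33, x), (5, s), (7, k)}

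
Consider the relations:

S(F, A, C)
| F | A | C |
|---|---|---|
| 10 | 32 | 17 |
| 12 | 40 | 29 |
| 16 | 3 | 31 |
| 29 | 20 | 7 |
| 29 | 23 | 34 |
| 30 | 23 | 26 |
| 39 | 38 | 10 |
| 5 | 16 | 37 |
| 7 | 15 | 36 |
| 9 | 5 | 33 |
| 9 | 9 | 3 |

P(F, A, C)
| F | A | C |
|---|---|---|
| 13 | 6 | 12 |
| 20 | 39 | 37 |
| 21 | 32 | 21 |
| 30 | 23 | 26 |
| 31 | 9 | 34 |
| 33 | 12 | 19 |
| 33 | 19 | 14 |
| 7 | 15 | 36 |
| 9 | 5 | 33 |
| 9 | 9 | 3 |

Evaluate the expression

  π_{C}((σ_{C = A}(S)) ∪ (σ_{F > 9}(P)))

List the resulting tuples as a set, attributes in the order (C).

{12, 14, 19, 21, 26, 34, 37}

σ[C = A]: keep tuples satisfying C = A → {}
σ[F > 9]: keep tuples satisfying F > 9 → {(13, 6, 12), (20, 39, 37), (21, 32, 21), (30, 23, 26), (31, 9, 34), (33, 12, 19), (33, 19, 14)}
Taking the union: {(13, 6, 12), (20, 39, 37), (21, 32, 21), (30, 23, 26), (31, 9, 34), (33, 12, 19), (33, 19, 14)}
π[C]: project onto (C) → {12, 14, 19, 21, 26, 34, 37}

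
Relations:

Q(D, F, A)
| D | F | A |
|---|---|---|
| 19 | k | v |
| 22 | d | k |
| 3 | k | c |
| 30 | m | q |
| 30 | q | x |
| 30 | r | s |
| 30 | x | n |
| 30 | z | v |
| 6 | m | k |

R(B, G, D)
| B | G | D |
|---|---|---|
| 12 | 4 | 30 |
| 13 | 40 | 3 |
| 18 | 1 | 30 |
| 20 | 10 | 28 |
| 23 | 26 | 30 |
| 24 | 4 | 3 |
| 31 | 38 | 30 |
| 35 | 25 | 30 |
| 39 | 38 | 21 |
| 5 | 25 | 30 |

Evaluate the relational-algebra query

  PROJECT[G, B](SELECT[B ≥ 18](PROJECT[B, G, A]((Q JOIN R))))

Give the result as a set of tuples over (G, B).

{(1, 18), (25, 35), (26, 23), (38, 31), (4, 24)}

Joining Q and R on D yields {(3, k, c, 13, 40), (3, k, c, 24, 4), (30, m, q, 12, 4), (30, m, q, 18, 1), (30, m, q, 23, 26), (30, m, q, 31, 38), (30, m, q, 35, 25), (30, m, q, 5, 25), (30, q, x, 12, 4), (30, q, x, 18, 1), (30, q, x, 23, 26), (30, q, x, 31, 38), (30, q, x, 35, 25), (30, q, x, 5, 25), (30, r, s, 12, 4), (30, r, s, 18, 1), (30, r, s, 23, 26), (30, r, s, 31, 38), (30, r, s, 35, 25), (30, r, s, 5, 25), (30, x, n, 12, 4), (30, x, n, 18, 1), (30, x, n, 23, 26), (30, x, n, 31, 38), (30, x, n, 35, 25), (30, x, n, 5, 25), (30, z, v, 12, 4), (30, z, v, 18, 1), (30, z, v, 23, 26), (30, z, v, 31, 38), (30, z, v, 35, 25), (30, z, v, 5, 25)}.
Projecting to B, G, A: {(12, 4, n), (12, 4, q), (12, 4, s), (12, 4, v), (12, 4, x), (13, 40, c), (18, 1, n), (18, 1, q), (18, 1, s), (18, 1, v), (18, 1, x), (23, 26, n), (23, 26, q), (23, 26, s), (23, 26, v), (23, 26, x), (24, 4, c), (31, 38, n), (31, 38, q), (31, 38, s), (31, 38, v), (31, 38, x), (35, 25, n), (35, 25, q), (35, 25, s), (35, 25, v), (35, 25, x), (5, 25, n), (5, 25, q), (5, 25, s), (5, 25, v), (5, 25, x)}
Filtering on B ≥ 18 leaves {(18, 1, n), (18, 1, q), (18, 1, s), (18, 1, v), (18, 1, x), (23, 26, n), (23, 26, q), (23, 26, s), (23, 26, v), (23, 26, x), (24, 4, c), (31, 38, n), (31, 38, q), (31, 38, s), (31, 38, v), (31, 38, x), (35, 25, n), (35, 25, q), (35, 25, s), (35, 25, v), (35, 25, x)}.
Projecting to G, B (16 duplicate(s) eliminated): {(1, 18), (25, 35), (26, 23), (38, 31), (4, 24)}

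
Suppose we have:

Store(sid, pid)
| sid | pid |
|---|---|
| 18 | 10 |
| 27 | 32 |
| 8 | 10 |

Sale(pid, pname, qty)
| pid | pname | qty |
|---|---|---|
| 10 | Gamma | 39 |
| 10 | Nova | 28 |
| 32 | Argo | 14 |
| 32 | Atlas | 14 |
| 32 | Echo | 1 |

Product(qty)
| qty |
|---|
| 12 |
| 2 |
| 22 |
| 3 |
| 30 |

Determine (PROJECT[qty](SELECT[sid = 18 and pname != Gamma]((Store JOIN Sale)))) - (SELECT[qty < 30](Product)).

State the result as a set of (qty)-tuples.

{28}

Joining Store and Sale on pid yields {(18, 10, Gamma, 39), (18, 10, Nova, 28), (27, 32, Argo, 14), (27, 32, Atlas, 14), (27, 32, Echo, 1), (8, 10, Gamma, 39), (8, 10, Nova, 28)}.
Selection sid = 18 and pname != Gamma: {(18, 10, Nova, 28)}
Projecting to qty: {28}
Selection qty < 30: {12, 2, 22, 3}
Difference: {28} with {12, 2, 22, 3} → {28}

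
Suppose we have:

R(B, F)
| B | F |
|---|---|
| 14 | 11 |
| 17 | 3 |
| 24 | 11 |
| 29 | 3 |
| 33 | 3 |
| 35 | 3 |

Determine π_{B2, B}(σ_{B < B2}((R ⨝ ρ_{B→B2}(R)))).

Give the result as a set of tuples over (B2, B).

ρ[B→B2]: schema becomes (B2, F); tuples unchanged.
Natural join on F: {(14, 11, 14), (14, 11, 24), (17, 3, 17), (17, 3, 29), (17, 3, 33), (17, 3, 35), (24, 11, 14), (24, 11, 24), (29, 3, 17), (29, 3, 29), (29, 3, 33), (29, 3, 35), (33, 3, 17), (33, 3, 29), (33, 3, 33), (33, 3, 35), (35, 3, 17), (35, 3, 29), (35, 3, 33), (35, 3, 35)}
Selection B < B2: {(14, 11, 24), (17, 3, 29), (17, 3, 33), (17, 3, 35), (29, 3, 33), (29, 3, 35), (33, 3, 35)}
π[B2, B]: project onto (B2, B) → {(24, 14), (29, 17), (33, 17), (33, 29), (35, 17), (35, 29), (35, 33)}

{(24, 14), (29, 17), (33, 17), (33, 29), (35, 17), (35, 29), (35, 33)}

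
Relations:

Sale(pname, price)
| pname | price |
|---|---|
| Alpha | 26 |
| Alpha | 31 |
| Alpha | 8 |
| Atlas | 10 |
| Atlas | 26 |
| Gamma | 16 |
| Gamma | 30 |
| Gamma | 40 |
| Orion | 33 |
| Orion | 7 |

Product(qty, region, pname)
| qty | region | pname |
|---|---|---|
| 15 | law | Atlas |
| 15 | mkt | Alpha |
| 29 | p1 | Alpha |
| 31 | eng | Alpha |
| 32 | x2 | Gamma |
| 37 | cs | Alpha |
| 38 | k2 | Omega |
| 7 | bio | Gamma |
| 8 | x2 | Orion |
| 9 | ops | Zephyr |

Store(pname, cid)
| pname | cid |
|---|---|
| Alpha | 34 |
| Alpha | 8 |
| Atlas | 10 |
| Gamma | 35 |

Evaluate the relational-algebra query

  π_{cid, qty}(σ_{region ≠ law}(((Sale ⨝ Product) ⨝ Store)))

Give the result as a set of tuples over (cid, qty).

{(34, 15), (34, 29), (34, 31), (34, 37), (35, 32), (35, 7), (8, 15), (8, 29), (8, 31), (8, 37)}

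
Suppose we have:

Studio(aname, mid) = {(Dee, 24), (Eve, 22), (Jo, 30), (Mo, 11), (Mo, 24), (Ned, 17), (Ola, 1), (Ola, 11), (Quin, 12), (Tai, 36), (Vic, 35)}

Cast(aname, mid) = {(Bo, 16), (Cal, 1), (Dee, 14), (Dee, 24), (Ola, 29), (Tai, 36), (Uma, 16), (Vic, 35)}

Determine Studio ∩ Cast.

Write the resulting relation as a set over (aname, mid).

{(Dee, 24), (Tai, 36), (Vic, 35)}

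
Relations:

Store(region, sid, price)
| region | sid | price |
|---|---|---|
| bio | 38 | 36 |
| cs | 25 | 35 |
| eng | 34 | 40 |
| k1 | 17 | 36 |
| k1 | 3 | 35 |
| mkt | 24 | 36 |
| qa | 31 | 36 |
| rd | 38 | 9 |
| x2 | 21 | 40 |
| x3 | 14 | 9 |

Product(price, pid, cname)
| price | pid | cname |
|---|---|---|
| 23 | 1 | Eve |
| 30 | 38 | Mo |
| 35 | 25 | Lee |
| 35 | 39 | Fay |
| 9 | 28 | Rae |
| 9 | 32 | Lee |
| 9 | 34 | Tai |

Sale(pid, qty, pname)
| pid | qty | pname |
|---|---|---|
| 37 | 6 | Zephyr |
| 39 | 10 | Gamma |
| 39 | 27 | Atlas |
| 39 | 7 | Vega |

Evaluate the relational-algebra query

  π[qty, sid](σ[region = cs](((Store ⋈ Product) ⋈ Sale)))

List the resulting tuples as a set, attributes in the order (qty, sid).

{(10, 25), (27, 25), (7, 25)}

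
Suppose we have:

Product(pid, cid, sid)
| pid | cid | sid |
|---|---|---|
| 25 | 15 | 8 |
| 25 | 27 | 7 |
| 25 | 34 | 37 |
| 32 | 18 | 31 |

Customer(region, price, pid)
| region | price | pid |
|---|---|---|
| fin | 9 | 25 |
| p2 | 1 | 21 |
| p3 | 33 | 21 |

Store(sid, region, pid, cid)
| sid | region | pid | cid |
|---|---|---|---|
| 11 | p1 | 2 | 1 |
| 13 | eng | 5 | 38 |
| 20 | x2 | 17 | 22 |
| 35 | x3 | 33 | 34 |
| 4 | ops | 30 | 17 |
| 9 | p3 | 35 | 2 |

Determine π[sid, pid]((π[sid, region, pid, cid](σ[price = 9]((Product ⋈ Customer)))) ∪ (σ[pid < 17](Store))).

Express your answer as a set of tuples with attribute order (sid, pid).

{(11, 2), (13, 5), (37, 25), (7, 25), (8, 25)}

Product ⋈ Customer (natural join on pid): {(25, 15, 8, fin, 9), (25, 27, 7, fin, 9), (25, 34, 37, fin, 9)}
σ[price = 9]: keep tuples satisfying price = 9 → {(25, 15, 8, fin, 9), (25, 27, 7, fin, 9), (25, 34, 37, fin, 9)}
π[sid, region, pid, cid]: project onto (sid, region, pid, cid) → {(37, fin, 25, 34), (7, fin, 25, 27), (8, fin, 25, 15)}
σ[pid < 17]: keep tuples satisfying pid < 17 → {(11, p1, 2, 1), (13, eng, 5, 38)}
Union: {(37, fin, 25, 34), (7, fin, 25, 27), (8, fin, 25, 15)} with {(11, p1, 2, 1), (13, eng, 5, 38)} → {(11, p1, 2, 1), (13, eng, 5, 38), (37, fin, 25, 34), (7, fin, 25, 27), (8, fin, 25, 15)}
π[sid, pid]: project onto (sid, pid) → {(11, 2), (13, 5), (37, 25), (7, 25), (8, 25)}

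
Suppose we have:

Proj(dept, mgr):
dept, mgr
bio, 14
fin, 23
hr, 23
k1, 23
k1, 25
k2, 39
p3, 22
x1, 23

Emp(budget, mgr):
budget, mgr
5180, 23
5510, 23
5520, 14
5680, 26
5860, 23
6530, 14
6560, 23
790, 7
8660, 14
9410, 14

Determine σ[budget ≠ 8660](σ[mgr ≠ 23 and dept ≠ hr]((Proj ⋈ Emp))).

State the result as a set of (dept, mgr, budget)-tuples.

{(bio, 14, 5520), (bio, 14, 6530), (bio, 14, 9410)}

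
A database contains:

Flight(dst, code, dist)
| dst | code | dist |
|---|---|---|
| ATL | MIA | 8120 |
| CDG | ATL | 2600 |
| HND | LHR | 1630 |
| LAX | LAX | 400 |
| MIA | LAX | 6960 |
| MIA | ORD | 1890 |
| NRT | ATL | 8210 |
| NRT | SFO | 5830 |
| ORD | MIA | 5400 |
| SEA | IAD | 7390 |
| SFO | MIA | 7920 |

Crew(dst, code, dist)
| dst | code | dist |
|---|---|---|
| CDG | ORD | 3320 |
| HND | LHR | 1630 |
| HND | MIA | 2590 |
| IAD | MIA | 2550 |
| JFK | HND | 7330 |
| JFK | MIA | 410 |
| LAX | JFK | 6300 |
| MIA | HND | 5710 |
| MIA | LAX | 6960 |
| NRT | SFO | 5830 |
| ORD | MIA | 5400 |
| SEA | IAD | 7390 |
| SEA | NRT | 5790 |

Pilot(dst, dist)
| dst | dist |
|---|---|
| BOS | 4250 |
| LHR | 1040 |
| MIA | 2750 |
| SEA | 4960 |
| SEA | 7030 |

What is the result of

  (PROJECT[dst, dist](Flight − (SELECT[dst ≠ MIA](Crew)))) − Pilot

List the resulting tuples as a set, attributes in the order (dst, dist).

Selection dst ≠ MIA: {(CDG, ORD, 3320), (HND, LHR, 1630), (HND, MIA, 2590), (IAD, MIA, 2550), (JFK, HND, 7330), (JFK, MIA, 410), (LAX, JFK, 6300), (NRT, SFO, 5830), (ORD, MIA, 5400), (SEA, IAD, 7390), (SEA, NRT, 5790)}
Set difference of the two operands is {(ATL, MIA, 8120), (CDG, ATL, 2600), (LAX, LAX, 400), (MIA, LAX, 6960), (MIA, ORD, 1890), (NRT, ATL, 8210), (SFO, MIA, 7920)}.
Projecting to dst, dist: {(ATL, 8120), (CDG, 2600), (LAX, 400), (MIA, 1890), (MIA, 6960), (NRT, 8210), (SFO, 7920)}
Set difference of the two operands is {(ATL, 8120), (CDG, 2600), (LAX, 400), (MIA, 1890), (MIA, 6960), (NRT, 8210), (SFO, 7920)}.

{(ATL, 8120), (CDG, 2600), (LAX, 400), (MIA, 1890), (MIA, 6960), (NRT, 8210), (SFO, 7920)}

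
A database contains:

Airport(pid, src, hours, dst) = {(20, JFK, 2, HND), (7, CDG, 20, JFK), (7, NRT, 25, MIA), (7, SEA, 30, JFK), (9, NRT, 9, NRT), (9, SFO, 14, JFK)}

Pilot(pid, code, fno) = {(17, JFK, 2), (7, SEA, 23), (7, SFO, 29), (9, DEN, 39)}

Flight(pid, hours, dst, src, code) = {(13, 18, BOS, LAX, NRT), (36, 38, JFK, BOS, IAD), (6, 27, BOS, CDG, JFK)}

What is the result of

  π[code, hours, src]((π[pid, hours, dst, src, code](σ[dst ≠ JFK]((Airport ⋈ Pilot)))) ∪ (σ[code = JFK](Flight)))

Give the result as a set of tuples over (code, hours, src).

{(DEN, 9, NRT), (JFK, 27, CDG), (SEA, 25, NRT), (SFO, 25, NRT)}

Airport ⋈ Pilot (natural join on pid): {(7, CDG, 20, JFK, SEA, 23), (7, CDG, 20, JFK, SFO, 29), (7, NRT, 25, MIA, SEA, 23), (7, NRT, 25, MIA, SFO, 29), (7, SEA, 30, JFK, SEA, 23), (7, SEA, 30, JFK, SFO, 29), (9, NRT, 9, NRT, DEN, 39), (9, SFO, 14, JFK, DEN, 39)}
Filtering on dst ≠ JFK leaves {(7, NRT, 25, MIA, SEA, 23), (7, NRT, 25, MIA, SFO, 29), (9, NRT, 9, NRT, DEN, 39)}.
π[pid, hours, dst, src, code]: project onto (pid, hours, dst, src, code) → {(7, 25, MIA, NRT, SEA), (7, 25, MIA, NRT, SFO), (9, 9, NRT, NRT, DEN)}
Filtering on code = JFK leaves {(6, 27, BOS, CDG, JFK)}.
Union: {(7, 25, MIA, NRT, SEA), (7, 25, MIA, NRT, SFO), (9, 9, NRT, NRT, DEN)} with {(6, 27, BOS, CDG, JFK)} → {(6, 27, BOS, CDG, JFK), (7, 25, MIA, NRT, SEA), (7, 25, MIA, NRT, SFO), (9, 9, NRT, NRT, DEN)}
π[code, hours, src]: project onto (code, hours, src) → {(DEN, 9, NRT), (JFK, 27, CDG), (SEA, 25, NRT), (SFO, 25, NRT)}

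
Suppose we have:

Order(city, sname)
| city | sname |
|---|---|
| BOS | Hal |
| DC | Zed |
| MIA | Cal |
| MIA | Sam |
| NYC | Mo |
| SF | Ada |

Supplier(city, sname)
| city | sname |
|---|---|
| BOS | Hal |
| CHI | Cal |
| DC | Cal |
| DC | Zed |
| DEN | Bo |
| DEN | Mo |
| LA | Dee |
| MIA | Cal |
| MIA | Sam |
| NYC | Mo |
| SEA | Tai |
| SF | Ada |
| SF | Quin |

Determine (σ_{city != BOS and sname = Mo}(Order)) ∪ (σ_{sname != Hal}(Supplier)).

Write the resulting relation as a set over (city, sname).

Apply σ_{city != BOS and sname = Mo}; surviving tuples: {(NYC, Mo)}
Apply σ_{sname != Hal}; surviving tuples: {(CHI, Cal), (DC, Cal), (DC, Zed), (DEN, Bo), (DEN, Mo), (LA, Dee), (MIA, Cal), (MIA, Sam), (NYC, Mo), (SEA, Tai), (SF, Ada), (SF, Quin)}
Set union of the two operands is {(CHI, Cal), (DC, Cal), (DC, Zed), (DEN, Bo), (DEN, Mo), (LA, Dee), (MIA, Cal), (MIA, Sam), (NYC, Mo), (SEA, Tai), (SF, Ada), (SF, Quin)}.

{(CHI, Cal), (DC, Cal), (DC, Zed), (DEN, Bo), (DEN, Mo), (LA, Dee), (MIA, Cal), (MIA, Sam), (NYC, Mo), (SEA, Tai), (SF, Ada), (SF, Quin)}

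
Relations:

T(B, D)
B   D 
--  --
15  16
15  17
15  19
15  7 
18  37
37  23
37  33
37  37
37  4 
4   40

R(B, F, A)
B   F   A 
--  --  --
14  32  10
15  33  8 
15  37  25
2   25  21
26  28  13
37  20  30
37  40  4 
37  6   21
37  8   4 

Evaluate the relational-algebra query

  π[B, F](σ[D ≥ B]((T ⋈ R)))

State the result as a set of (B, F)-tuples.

{(15, 33), (15, 37), (37, 20), (37, 40), (37, 6), (37, 8)}

Joining T and R on B yields {(15, 16, 33, 8), (15, 16, 37, 25), (15, 17, 33, 8), (15, 17, 37, 25), (15, 19, 33, 8), (15, 19, 37, 25), (15, 7, 33, 8), (15, 7, 37, 25), (37, 23, 20, 30), (37, 23, 40, 4), (37, 23, 6, 21), (37, 23, 8, 4), (37, 33, 20, 30), (37, 33, 40, 4), (37, 33, 6, 21), (37, 33, 8, 4), (37, 37, 20, 30), (37, 37, 40, 4), (37, 37, 6, 21), (37, 37, 8, 4), (37, 4, 20, 30), (37, 4, 40, 4), (37, 4, 6, 21), (37, 4, 8, 4)}.
Apply σ_{D ≥ B}; surviving tuples: {(15, 16, 33, 8), (15, 16, 37, 25), (15, 17, 33, 8), (15, 17, 37, 25), (15, 19, 33, 8), (15, 19, 37, 25), (37, 37, 20, 30), (37, 37, 40, 4), (37, 37, 6, 21), (37, 37, 8, 4)}
Projecting to B, F (4 duplicate(s) eliminated): {(15, 33), (15, 37), (37, 20), (37, 40), (37, 6), (37, 8)}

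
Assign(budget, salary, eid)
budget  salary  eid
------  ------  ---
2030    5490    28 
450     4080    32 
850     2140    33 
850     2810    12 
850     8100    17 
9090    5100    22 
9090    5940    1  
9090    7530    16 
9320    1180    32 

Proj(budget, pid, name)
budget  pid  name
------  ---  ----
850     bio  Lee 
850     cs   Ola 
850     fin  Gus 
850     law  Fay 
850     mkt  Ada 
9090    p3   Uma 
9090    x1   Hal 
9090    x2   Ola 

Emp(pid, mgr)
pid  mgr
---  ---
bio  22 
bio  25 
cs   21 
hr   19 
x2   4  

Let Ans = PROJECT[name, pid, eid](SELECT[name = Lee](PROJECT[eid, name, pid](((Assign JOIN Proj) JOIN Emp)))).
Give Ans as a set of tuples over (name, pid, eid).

{(Lee, bio, 12), (Lee, bio, 17), (Lee, bio, 33)}

Natural join on budget: {(850, 2140, 33, bio, Lee), (850, 2140, 33, cs, Ola), (850, 2140, 33, fin, Gus), (850, 2140, 33, law, Fay), (850, 2140, 33, mkt, Ada), (850, 2810, 12, bio, Lee), (850, 2810, 12, cs, Ola), (850, 2810, 12, fin, Gus), (850, 2810, 12, law, Fay), (850, 2810, 12, mkt, Ada), (850, 8100, 17, bio, Lee), (850, 8100, 17, cs, Ola), (850, 8100, 17, fin, Gus), (850, 8100, 17, law, Fay), (850, 8100, 17, mkt, Ada), (9090, 5100, 22, p3, Uma), (9090, 5100, 22, x1, Hal), (9090, 5100, 22, x2, Ola), (9090, 5940, 1, p3, Uma), (9090, 5940, 1, x1, Hal), (9090, 5940, 1, x2, Ola), (9090, 7530, 16, p3, Uma), (9090, 7530, 16, x1, Hal), (9090, 7530, 16, x2, Ola)}
Natural join on pid: {(850, 2140, 33, bio, Lee, 22), (850, 2140, 33, bio, Lee, 25), (850, 2140, 33, cs, Ola, 21), (850, 2810, 12, bio, Lee, 22), (850, 2810, 12, bio, Lee, 25), (850, 2810, 12, cs, Ola, 21), (850, 8100, 17, bio, Lee, 22), (850, 8100, 17, bio, Lee, 25), (850, 8100, 17, cs, Ola, 21), (9090, 5100, 22, x2, Ola, 4), (9090, 5940, 1, x2, Ola, 4), (9090, 7530, 16, x2, Ola, 4)}
Projecting to eid, name, pid (3 duplicate(s) eliminated): {(1, Ola, x2), (12, Lee, bio), (12, Ola, cs), (16, Ola, x2), (17, Lee, bio), (17, Ola, cs), (22, Ola, x2), (33, Lee, bio), (33, Ola, cs)}
Selection name = Lee: {(12, Lee, bio), (17, Lee, bio), (33, Lee, bio)}
Projecting to name, pid, eid: {(Lee, bio, 12), (Lee, bio, 17), (Lee, bio, 33)}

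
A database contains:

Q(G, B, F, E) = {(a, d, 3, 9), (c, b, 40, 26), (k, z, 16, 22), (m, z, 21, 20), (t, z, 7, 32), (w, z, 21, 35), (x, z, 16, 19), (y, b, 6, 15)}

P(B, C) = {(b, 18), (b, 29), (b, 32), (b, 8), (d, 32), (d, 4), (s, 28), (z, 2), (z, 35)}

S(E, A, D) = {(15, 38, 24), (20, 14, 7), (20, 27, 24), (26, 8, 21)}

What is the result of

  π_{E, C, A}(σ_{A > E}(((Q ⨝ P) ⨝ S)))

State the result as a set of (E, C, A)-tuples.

{(15, 18, 38), (15, 29, 38), (15, 32, 38), (15, 8, 38), (20, 2, 27), (20, 35, 27)}

Q ⋈ P (natural join on B): {(a, d, 3, 9, 32), (a, d, 3, 9, 4), (c, b, 40, 26, 18), (c, b, 40, 26, 29), (c, b, 40, 26, 32), (c, b, 40, 26, 8), (k, z, 16, 22, 2), (k, z, 16, 22, 35), (m, z, 21, 20, 2), (m, z, 21, 20, 35), (t, z, 7, 32, 2), (t, z, 7, 32, 35), (w, z, 21, 35, 2), (w, z, 21, 35, 35), (x, z, 16, 19, 2), (x, z, 16, 19, 35), (y, b, 6, 15, 18), (y, b, 6, 15, 29), (y, b, 6, 15, 32), (y, b, 6, 15, 8)}
(Q ⨝ P) ⋈ S (natural join on E): {(c, b, 40, 26, 18, 8, 21), (c, b, 40, 26, 29, 8, 21), (c, b, 40, 26, 32, 8, 21), (c, b, 40, 26, 8, 8, 21), (m, z, 21, 20, 2, 14, 7), (m, z, 21, 20, 2, 27, 24), (m, z, 21, 20, 35, 14, 7), (m, z, 21, 20, 35, 27, 24), (y, b, 6, 15, 18, 38, 24), (y, b, 6, 15, 29, 38, 24), (y, b, 6, 15, 32, 38, 24), (y, b, 6, 15, 8, 38, 24)}
σ[A > E]: keep tuples satisfying A > E → {(m, z, 21, 20, 2, 27, 24), (m, z, 21, 20, 35, 27, 24), (y, b, 6, 15, 18, 38, 24), (y, b, 6, 15, 29, 38, 24), (y, b, 6, 15, 32, 38, 24), (y, b, 6, 15, 8, 38, 24)}
Projecting to E, C, A: {(15, 18, 38), (15, 29, 38), (15, 32, 38), (15, 8, 38), (20, 2, 27), (20, 35, 27)}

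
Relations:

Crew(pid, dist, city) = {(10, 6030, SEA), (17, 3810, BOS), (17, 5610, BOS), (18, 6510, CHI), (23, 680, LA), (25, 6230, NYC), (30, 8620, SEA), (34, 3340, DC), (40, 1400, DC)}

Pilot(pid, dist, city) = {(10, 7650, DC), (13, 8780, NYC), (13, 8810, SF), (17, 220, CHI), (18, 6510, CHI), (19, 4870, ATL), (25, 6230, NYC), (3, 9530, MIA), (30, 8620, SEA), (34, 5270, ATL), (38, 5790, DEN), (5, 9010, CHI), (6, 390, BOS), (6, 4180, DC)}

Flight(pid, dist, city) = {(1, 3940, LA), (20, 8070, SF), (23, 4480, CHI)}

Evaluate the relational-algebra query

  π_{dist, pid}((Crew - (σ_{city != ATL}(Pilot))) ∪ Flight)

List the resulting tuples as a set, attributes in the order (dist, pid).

σ[city != ATL]: keep tuples satisfying city != ATL → {(10, 7650, DC), (13, 8780, NYC), (13, 8810, SF), (17, 220, CHI), (18, 6510, CHI), (25, 6230, NYC), (3, 9530, MIA), (30, 8620, SEA), (38, 5790, DEN), (5, 9010, CHI), (6, 390, BOS), (6, 4180, DC)}
Taking the difference: {(10, 6030, SEA), (17, 3810, BOS), (17, 5610, BOS), (23, 680, LA), (34, 3340, DC), (40, 1400, DC)}
Taking the union: {(1, 3940, LA), (10, 6030, SEA), (17, 3810, BOS), (17, 5610, BOS), (20, 8070, SF), (23, 4480, CHI), (23, 680, LA), (34, 3340, DC), (40, 1400, DC)}
π[dist, pid]: project onto (dist, pid) → {(1400, 40), (3340, 34), (3810, 17), (3940, 1), (4480, 23), (5610, 17), (6030, 10), (680, 23), (8070, 20)}

{(1400, 40), (3340, 34), (3810, 17), (3940, 1), (4480, 23), (5610, 17), (6030, 10), (680, 23), (8070, 20)}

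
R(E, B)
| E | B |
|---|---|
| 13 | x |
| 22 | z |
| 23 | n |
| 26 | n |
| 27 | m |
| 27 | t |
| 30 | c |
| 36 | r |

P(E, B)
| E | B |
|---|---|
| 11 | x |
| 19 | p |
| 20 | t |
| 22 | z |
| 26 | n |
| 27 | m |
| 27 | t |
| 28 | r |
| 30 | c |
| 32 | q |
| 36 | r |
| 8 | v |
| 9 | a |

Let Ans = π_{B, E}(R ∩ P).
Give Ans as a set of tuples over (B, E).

{(c, 30), (m, 27), (n, 26), (r, 36), (t, 27), (z, 22)}

Intersection: {(13, x), (22, z), (23, n), (26, n), (27, m), (27, t), (30, c), (36, r)} with {(11, x), (19, p), (20, t), (22, z), (26, n), (27, m), (27, t), (28, r), (30, c), (32, q), (36, r), (8, v), (9, a)} → {(22, z), (26, n), (27, m), (27, t), (30, c), (36, r)}
π_{B, E} gives {(c, 30), (m, 27), (n, 26), (r, 36), (t, 27), (z, 22)}.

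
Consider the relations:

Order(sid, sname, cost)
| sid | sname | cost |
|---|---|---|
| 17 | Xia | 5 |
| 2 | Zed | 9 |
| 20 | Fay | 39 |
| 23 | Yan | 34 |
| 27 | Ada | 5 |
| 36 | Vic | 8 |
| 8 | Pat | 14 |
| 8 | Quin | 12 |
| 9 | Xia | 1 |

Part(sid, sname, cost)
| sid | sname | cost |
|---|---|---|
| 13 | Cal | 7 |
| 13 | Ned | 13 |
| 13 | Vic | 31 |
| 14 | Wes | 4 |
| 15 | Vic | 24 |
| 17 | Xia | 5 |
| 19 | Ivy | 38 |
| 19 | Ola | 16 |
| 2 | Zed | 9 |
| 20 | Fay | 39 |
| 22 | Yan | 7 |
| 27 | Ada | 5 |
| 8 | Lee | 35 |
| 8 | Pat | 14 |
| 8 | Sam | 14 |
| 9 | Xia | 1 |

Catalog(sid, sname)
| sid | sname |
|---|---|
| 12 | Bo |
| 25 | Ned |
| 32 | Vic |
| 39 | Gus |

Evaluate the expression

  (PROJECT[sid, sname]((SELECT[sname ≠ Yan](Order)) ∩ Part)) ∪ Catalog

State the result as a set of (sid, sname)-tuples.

{(12, Bo), (17, Xia), (2, Zed), (20, Fay), (25, Ned), (27, Ada), (32, Vic), (39, Gus), (8, Pat), (9, Xia)}

Selection sname ≠ Yan: {(17, Xia, 5), (2, Zed, 9), (20, Fay, 39), (27, Ada, 5), (36, Vic, 8), (8, Pat, 14), (8, Quin, 12), (9, Xia, 1)}
Taking the intersection: {(17, Xia, 5), (2, Zed, 9), (20, Fay, 39), (27, Ada, 5), (8, Pat, 14), (9, Xia, 1)}
π_{sid, sname} gives {(17, Xia), (2, Zed), (20, Fay), (27, Ada), (8, Pat), (9, Xia)}.
Taking the union: {(12, Bo), (17, Xia), (2, Zed), (20, Fay), (25, Ned), (27, Ada), (32, Vic), (39, Gus), (8, Pat), (9, Xia)}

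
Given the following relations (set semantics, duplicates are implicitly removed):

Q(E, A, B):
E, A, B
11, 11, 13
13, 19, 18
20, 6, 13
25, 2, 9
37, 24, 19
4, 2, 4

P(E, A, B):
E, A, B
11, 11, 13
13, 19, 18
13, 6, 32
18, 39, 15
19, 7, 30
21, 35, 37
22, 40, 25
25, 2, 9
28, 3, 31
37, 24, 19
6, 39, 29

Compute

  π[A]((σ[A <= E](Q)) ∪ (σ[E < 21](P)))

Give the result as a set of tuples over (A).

{11, 19, 2, 24, 39, 6, 7}

σ[A <= E]: keep tuples satisfying A <= E → {(11, 11, 13), (20, 6, 13), (25, 2, 9), (37, 24, 19), (4, 2, 4)}
σ[E < 21]: keep tuples satisfying E < 21 → {(11, 11, 13), (13, 19, 18), (13, 6, 32), (18, 39, 15), (19, 7, 30), (6, 39, 29)}
Taking the union: {(11, 11, 13), (13, 19, 18), (13, 6, 32), (18, 39, 15), (19, 7, 30), (20, 6, 13), (25, 2, 9), (37, 24, 19), (4, 2, 4), (6, 39, 29)}
Keep only column(s) A (3 duplicate(s) eliminated): {11, 19, 2, 24, 39, 6, 7}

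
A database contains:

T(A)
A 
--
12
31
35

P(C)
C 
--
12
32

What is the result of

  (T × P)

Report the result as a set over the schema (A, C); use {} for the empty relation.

{(12, 12), (12, 32), (31, 12), (31, 32), (35, 12), (35, 32)}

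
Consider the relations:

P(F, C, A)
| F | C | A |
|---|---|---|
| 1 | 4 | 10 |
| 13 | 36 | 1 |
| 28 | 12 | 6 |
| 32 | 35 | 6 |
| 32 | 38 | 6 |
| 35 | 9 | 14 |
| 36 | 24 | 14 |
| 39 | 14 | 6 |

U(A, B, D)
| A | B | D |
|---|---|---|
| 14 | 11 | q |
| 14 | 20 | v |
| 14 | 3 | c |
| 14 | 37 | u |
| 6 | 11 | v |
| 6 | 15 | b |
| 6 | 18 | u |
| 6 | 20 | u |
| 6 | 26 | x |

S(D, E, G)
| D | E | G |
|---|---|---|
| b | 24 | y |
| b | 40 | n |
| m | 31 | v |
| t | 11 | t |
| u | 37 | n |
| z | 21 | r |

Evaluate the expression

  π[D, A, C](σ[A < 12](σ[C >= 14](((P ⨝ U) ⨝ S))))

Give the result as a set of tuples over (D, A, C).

{(b, 6, 14), (b, 6, 35), (b, 6, 38), (u, 6, 14), (u, 6, 35), (u, 6, 38)}

Natural join on A: {(28, 12, 6, 11, v), (28, 12, 6, 15, b), (28, 12, 6, 18, u), (28, 12, 6, 20, u), (28, 12, 6, 26, x), (32, 35, 6, 11, v), (32, 35, 6, 15, b), (32, 35, 6, 18, u), (32, 35, 6, 20, u), (32, 35, 6, 26, x), (32, 38, 6, 11, v), (32, 38, 6, 15, b), (32, 38, 6, 18, u), (32, 38, 6, 20, u), (32, 38, 6, 26, x), (35, 9, 14, 11, q), (35, 9, 14, 20, v), (35, 9, 14, 3, c), (35, 9, 14, 37, u), (36, 24, 14, 11, q), (36, 24, 14, 20, v), (36, 24, 14, 3, c), (36, 24, 14, 37, u), (39, 14, 6, 11, v), (39, 14, 6, 15, b), (39, 14, 6, 18, u), (39, 14, 6, 20, u), (39, 14, 6, 26, x)}
Natural join on D: {(28, 12, 6, 15, b, 24, y), (28, 12, 6, 15, b, 40, n), (28, 12, 6, 18, u, 37, n), (28, 12, 6, 20, u, 37, n), (32, 35, 6, 15, b, 24, y), (32, 35, 6, 15, b, 40, n), (32, 35, 6, 18, u, 37, n), (32, 35, 6, 20, u, 37, n), (32, 38, 6, 15, b, 24, y), (32, 38, 6, 15, b, 40, n), (32, 38, 6, 18, u, 37, n), (32, 38, 6, 20, u, 37, n), (35, 9, 14, 37, u, 37, n), (36, 24, 14, 37, u, 37, n), (39, 14, 6, 15, b, 24, y), (39, 14, 6, 15, b, 40, n), (39, 14, 6, 18, u, 37, n), (39, 14, 6, 20, u, 37, n)}
Selection C >= 14: {(32, 35, 6, 15, b, 24, y), (32, 35, 6, 15, b, 40, n), (32, 35, 6, 18, u, 37, n), (32, 35, 6, 20, u, 37, n), (32, 38, 6, 15, b, 24, y), (32, 38, 6, 15, b, 40, n), (32, 38, 6, 18, u, 37, n), (32, 38, 6, 20, u, 37, n), (36, 24, 14, 37, u, 37, n), (39, 14, 6, 15, b, 24, y), (39, 14, 6, 15, b, 40, n), (39, 14, 6, 18, u, 37, n), (39, 14, 6, 20, u, 37, n)}
Selection A < 12: {(32, 35, 6, 15, b, 24, y), (32, 35, 6, 15, b, 40, n), (32, 35, 6, 18, u, 37, n), (32, 35, 6, 20, u, 37, n), (32, 38, 6, 15, b, 24, y), (32, 38, 6, 15, b, 40, n), (32, 38, 6, 18, u, 37, n), (32, 38, 6, 20, u, 37, n), (39, 14, 6, 15, b, 24, y), (39, 14, 6, 15, b, 40, n), (39, 14, 6, 18, u, 37, n), (39, 14, 6, 20, u, 37, n)}
Keep only column(s) D, A, C (6 duplicate(s) eliminated): {(b, 6, 14), (b, 6, 35), (b, 6, 38), (u, 6, 14), (u, 6, 35), (u, 6, 38)}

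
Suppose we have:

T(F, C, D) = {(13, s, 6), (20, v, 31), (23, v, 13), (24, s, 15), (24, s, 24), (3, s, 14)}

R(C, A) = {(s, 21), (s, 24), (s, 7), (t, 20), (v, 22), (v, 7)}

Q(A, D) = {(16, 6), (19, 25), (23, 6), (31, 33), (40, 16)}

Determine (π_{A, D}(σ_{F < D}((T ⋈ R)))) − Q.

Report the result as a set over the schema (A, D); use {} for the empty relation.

T ⋈ R (natural join on C): {(13, s, 6, 21), (13, s, 6, 24), (13, s, 6, 7), (20, v, 31, 22), (20, v, 31, 7), (23, v, 13, 22), (23, v, 13, 7), (24, s, 15, 21), (24, s, 15, 24), (24, s, 15, 7), (24, s, 24, 21), (24, s, 24, 24), (24, s, 24, 7), (3, s, 14, 21), (3, s, 14, 24), (3, s, 14, 7)}
Filtering on F < D leaves {(20, v, 31, 22), (20, v, 31, 7), (3, s, 14, 21), (3, s, 14, 24), (3, s, 14, 7)}.
Keep only column(s) A, D: {(21, 14), (22, 31), (24, 14), (7, 14), (7, 31)}
Set difference of the two operands is {(21, 14), (22, 31), (24, 14), (7, 14), (7, 31)}.

{(21, 14), (22, 31), (24, 14), (7, 14), (7, 31)}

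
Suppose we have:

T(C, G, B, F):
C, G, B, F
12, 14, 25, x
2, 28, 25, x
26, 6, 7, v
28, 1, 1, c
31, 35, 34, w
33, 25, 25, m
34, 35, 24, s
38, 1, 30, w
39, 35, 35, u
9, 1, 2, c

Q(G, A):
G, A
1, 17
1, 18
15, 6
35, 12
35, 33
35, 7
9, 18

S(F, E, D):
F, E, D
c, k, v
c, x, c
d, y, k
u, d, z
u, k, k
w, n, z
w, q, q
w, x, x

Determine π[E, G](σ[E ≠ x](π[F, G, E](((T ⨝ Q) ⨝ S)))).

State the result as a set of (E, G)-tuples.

T ⋈ Q (natural join on G): {(28, 1, 1, c, 17), (28, 1, 1, c, 18), (31, 35, 34, w, 12), (31, 35, 34, w, 33), (31, 35, 34, w, 7), (34, 35, 24, s, 12), (34, 35, 24, s, 33), (34, 35, 24, s, 7), (38, 1, 30, w, 17), (38, 1, 30, w, 18), (39, 35, 35, u, 12), (39, 35, 35, u, 33), (39, 35, 35, u, 7), (9, 1, 2, c, 17), (9, 1, 2, c, 18)}
(T ⨝ Q) ⋈ S (natural join on F): {(28, 1, 1, c, 17, k, v), (28, 1, 1, c, 17, x, c), (28, 1, 1, c, 18, k, v), (28, 1, 1, c, 18, x, c), (31, 35, 34, w, 12, n, z), (31, 35, 34, w, 12, q, q), (31, 35, 34, w, 12, x, x), (31, 35, 34, w, 33, n, z), (31, 35, 34, w, 33, q, q), (31, 35, 34, w, 33, x, x), (31, 35, 34, w, 7, n, z), (31, 35, 34, w, 7, q, q), (31, 35, 34, w, 7, x, x), (38, 1, 30, w, 17, n, z), (38, 1, 30, w, 17, q, q), (38, 1, 30, w, 17, x, x), (38, 1, 30, w, 18, n, z), (38, 1, 30, w, 18, q, q), (38, 1, 30, w, 18, x, x), (39, 35, 35, u, 12, d, z), (39, 35, 35, u, 12, k, k), (39, 35, 35, u, 33, d, z), (39, 35, 35, u, 33, k, k), (39, 35, 35, u, 7, d, z), (39, 35, 35, u, 7, k, k), (9, 1, 2, c, 17, k, v), (9, 1, 2, c, 17, x, c), (9, 1, 2, c, 18, k, v), (9, 1, 2, c, 18, x, c)}
Keep only column(s) F, G, E (19 duplicate(s) eliminated): {(c, 1, k), (c, 1, x), (u, 35, d), (u, 35, k), (w, 1, n), (w, 1, q), (w, 1, x), (w, 35, n), (w, 35, q), (w, 35, x)}
Apply σ_{E ≠ x}; surviving tuples: {(c, 1, k), (u, 35, d), (u, 35, k), (w, 1, n), (w, 1, q), (w, 35, n), (w, 35, q)}
Keep only column(s) E, G: {(d, 35), (k, 1), (k, 35), (n, 1), (n, 35), (q, 1), (q, 35)}

{(d, 35), (k, 1), (k, 35), (n, 1), (n, 35), (q, 1), (q, 35)}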